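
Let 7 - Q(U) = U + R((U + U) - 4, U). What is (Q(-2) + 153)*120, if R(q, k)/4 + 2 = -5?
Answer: 22800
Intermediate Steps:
R(q, k) = -28 (R(q, k) = -8 + 4*(-5) = -8 - 20 = -28)
Q(U) = 35 - U (Q(U) = 7 - (U - 28) = 7 - (-28 + U) = 7 + (28 - U) = 35 - U)
(Q(-2) + 153)*120 = ((35 - 1*(-2)) + 153)*120 = ((35 + 2) + 153)*120 = (37 + 153)*120 = 190*120 = 22800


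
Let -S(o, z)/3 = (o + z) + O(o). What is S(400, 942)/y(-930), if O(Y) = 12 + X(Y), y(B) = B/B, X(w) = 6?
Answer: -4080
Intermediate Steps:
y(B) = 1
O(Y) = 18 (O(Y) = 12 + 6 = 18)
S(o, z) = -54 - 3*o - 3*z (S(o, z) = -3*((o + z) + 18) = -3*(18 + o + z) = -54 - 3*o - 3*z)
S(400, 942)/y(-930) = (-54 - 3*400 - 3*942)/1 = (-54 - 1200 - 2826)*1 = -4080*1 = -4080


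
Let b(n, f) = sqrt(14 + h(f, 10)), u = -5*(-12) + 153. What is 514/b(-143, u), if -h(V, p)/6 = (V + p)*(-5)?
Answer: 257*sqrt(419)/838 ≈ 6.2776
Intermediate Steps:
h(V, p) = 30*V + 30*p (h(V, p) = -6*(V + p)*(-5) = -6*(-5*V - 5*p) = 30*V + 30*p)
u = 213 (u = 60 + 153 = 213)
b(n, f) = sqrt(314 + 30*f) (b(n, f) = sqrt(14 + (30*f + 30*10)) = sqrt(14 + (30*f + 300)) = sqrt(14 + (300 + 30*f)) = sqrt(314 + 30*f))
514/b(-143, u) = 514/(sqrt(314 + 30*213)) = 514/(sqrt(314 + 6390)) = 514/(sqrt(6704)) = 514/((4*sqrt(419))) = 514*(sqrt(419)/1676) = 257*sqrt(419)/838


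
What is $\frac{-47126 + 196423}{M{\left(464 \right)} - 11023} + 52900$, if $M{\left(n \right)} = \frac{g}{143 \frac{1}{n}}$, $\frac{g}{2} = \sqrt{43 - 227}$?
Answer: $\frac{131414672393750181}{2484845469377} - \frac{39624618176 i \sqrt{46}}{2484845469377} \approx 52886.0 - 0.10815 i$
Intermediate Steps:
$g = 4 i \sqrt{46}$ ($g = 2 \sqrt{43 - 227} = 2 \sqrt{-184} = 2 \cdot 2 i \sqrt{46} = 4 i \sqrt{46} \approx 27.129 i$)
$M{\left(n \right)} = \frac{4 i n \sqrt{46}}{143}$ ($M{\left(n \right)} = \frac{4 i \sqrt{46}}{143 \frac{1}{n}} = 4 i \sqrt{46} \frac{n}{143} = \frac{4 i n \sqrt{46}}{143}$)
$\frac{-47126 + 196423}{M{\left(464 \right)} - 11023} + 52900 = \frac{-47126 + 196423}{\frac{4}{143} i 464 \sqrt{46} - 11023} + 52900 = \frac{149297}{\frac{1856 i \sqrt{46}}{143} - 11023} + 52900 = \frac{149297}{-11023 + \frac{1856 i \sqrt{46}}{143}} + 52900 = 52900 + \frac{149297}{-11023 + \frac{1856 i \sqrt{46}}{143}}$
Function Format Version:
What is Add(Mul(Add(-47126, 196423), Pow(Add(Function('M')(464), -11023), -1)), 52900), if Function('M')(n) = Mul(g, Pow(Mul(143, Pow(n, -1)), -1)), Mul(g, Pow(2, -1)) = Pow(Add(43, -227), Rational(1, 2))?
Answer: Add(Rational(131414672393750181, 2484845469377), Mul(Rational(-39624618176, 2484845469377), I, Pow(46, Rational(1, 2)))) ≈ Add(52886., Mul(-0.10815, I))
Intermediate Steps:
g = Mul(4, I, Pow(46, Rational(1, 2))) (g = Mul(2, Pow(Add(43, -227), Rational(1, 2))) = Mul(2, Pow(-184, Rational(1, 2))) = Mul(2, Mul(2, I, Pow(46, Rational(1, 2)))) = Mul(4, I, Pow(46, Rational(1, 2))) ≈ Mul(27.129, I))
Function('M')(n) = Mul(Rational(4, 143), I, n, Pow(46, Rational(1, 2))) (Function('M')(n) = Mul(Mul(4, I, Pow(46, Rational(1, 2))), Pow(Mul(143, Pow(n, -1)), -1)) = Mul(Mul(4, I, Pow(46, Rational(1, 2))), Mul(Rational(1, 143), n)) = Mul(Rational(4, 143), I, n, Pow(46, Rational(1, 2))))
Add(Mul(Add(-47126, 196423), Pow(Add(Function('M')(464), -11023), -1)), 52900) = Add(Mul(Add(-47126, 196423), Pow(Add(Mul(Rational(4, 143), I, 464, Pow(46, Rational(1, 2))), -11023), -1)), 52900) = Add(Mul(149297, Pow(Add(Mul(Rational(1856, 143), I, Pow(46, Rational(1, 2))), -11023), -1)), 52900) = Add(Mul(149297, Pow(Add(-11023, Mul(Rational(1856, 143), I, Pow(46, Rational(1, 2)))), -1)), 52900) = Add(52900, Mul(149297, Pow(Add(-11023, Mul(Rational(1856, 143), I, Pow(46, Rational(1, 2)))), -1)))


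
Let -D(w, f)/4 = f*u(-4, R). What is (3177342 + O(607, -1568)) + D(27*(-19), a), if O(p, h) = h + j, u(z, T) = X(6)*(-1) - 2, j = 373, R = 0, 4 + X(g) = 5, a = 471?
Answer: 3181799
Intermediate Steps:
X(g) = 1 (X(g) = -4 + 5 = 1)
u(z, T) = -3 (u(z, T) = 1*(-1) - 2 = -1 - 2 = -3)
O(p, h) = 373 + h (O(p, h) = h + 373 = 373 + h)
D(w, f) = 12*f (D(w, f) = -4*f*(-3) = -(-12)*f = 12*f)
(3177342 + O(607, -1568)) + D(27*(-19), a) = (3177342 + (373 - 1568)) + 12*471 = (3177342 - 1195) + 5652 = 3176147 + 5652 = 3181799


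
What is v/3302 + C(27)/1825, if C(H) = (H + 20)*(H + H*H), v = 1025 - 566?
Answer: 118164339/6026150 ≈ 19.609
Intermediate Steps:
v = 459
C(H) = (20 + H)*(H + H**2)
v/3302 + C(27)/1825 = 459/3302 + (27*(20 + 27**2 + 21*27))/1825 = 459*(1/3302) + (27*(20 + 729 + 567))*(1/1825) = 459/3302 + (27*1316)*(1/1825) = 459/3302 + 35532*(1/1825) = 459/3302 + 35532/1825 = 118164339/6026150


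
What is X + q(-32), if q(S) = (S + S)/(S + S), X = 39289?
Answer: 39290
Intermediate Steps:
q(S) = 1 (q(S) = (2*S)/((2*S)) = (2*S)*(1/(2*S)) = 1)
X + q(-32) = 39289 + 1 = 39290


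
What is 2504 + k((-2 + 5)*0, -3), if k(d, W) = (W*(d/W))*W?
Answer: 2504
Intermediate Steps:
k(d, W) = W*d (k(d, W) = d*W = W*d)
2504 + k((-2 + 5)*0, -3) = 2504 - 3*(-2 + 5)*0 = 2504 - 9*0 = 2504 - 3*0 = 2504 + 0 = 2504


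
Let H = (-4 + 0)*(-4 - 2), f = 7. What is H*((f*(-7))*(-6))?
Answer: 7056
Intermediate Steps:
H = 24 (H = -4*(-6) = 24)
H*((f*(-7))*(-6)) = 24*((7*(-7))*(-6)) = 24*(-49*(-6)) = 24*294 = 7056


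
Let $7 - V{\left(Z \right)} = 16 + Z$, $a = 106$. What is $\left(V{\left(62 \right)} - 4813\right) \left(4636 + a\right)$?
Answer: $-23159928$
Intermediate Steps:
$V{\left(Z \right)} = -9 - Z$ ($V{\left(Z \right)} = 7 - \left(16 + Z\right) = -9 - Z$)
$\left(V{\left(62 \right)} - 4813\right) \left(4636 + a\right) = \left(\left(-9 - 62\right) - 4813\right) \left(4636 + 106\right) = \left(\left(-9 - 62\right) - 4813\right) 4742 = \left(-71 - 4813\right) 4742 = \left(-4884\right) 4742 = -23159928$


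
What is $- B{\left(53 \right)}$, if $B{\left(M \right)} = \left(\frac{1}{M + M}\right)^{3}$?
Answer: $- \frac{1}{1191016} \approx -8.3962 \cdot 10^{-7}$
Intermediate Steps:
$B{\left(M \right)} = \frac{1}{8 M^{3}}$ ($B{\left(M \right)} = \left(\frac{1}{2 M}\right)^{3} = \frac{1}{8 M^{3}}$)
$- B{\left(53 \right)} = - \frac{1}{8 \cdot 148877} = \left(-1\right) \frac{1}{1191016} = - \frac{1}{1191016}$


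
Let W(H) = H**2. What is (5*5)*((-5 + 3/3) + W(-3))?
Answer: 125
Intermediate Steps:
(5*5)*((-5 + 3/3) + W(-3)) = (5*5)*((-5 + 3/3) + (-3)**2) = 25*((-5 + 3*(1/3)) + 9) = 25*((-5 + 1) + 9) = 25*(-4 + 9) = 25*5 = 125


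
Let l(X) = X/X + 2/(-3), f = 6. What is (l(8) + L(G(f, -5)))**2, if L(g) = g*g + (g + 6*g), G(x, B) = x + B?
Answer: 625/9 ≈ 69.444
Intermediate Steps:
l(X) = 1/3 (l(X) = 1 + 2*(-1/3) = 1 - 2/3 = 1/3)
G(x, B) = B + x
L(g) = g**2 + 7*g
(l(8) + L(G(f, -5)))**2 = (1/3 + (-5 + 6)*(7 + (-5 + 6)))**2 = (1/3 + 1*(7 + 1))**2 = (1/3 + 1*8)**2 = (1/3 + 8)**2 = (25/3)**2 = 625/9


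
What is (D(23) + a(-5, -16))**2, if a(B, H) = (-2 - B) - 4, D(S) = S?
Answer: 484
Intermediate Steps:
a(B, H) = -6 - B
(D(23) + a(-5, -16))**2 = (23 + (-6 - 1*(-5)))**2 = (23 + (-6 + 5))**2 = (23 - 1)**2 = 22**2 = 484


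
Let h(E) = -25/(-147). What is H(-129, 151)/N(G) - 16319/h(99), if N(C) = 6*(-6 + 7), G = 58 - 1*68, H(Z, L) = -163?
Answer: -14397433/150 ≈ -95983.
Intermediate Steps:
h(E) = 25/147 (h(E) = -25*(-1/147) = 25/147)
G = -10 (G = 58 - 68 = -10)
N(C) = 6 (N(C) = 6*1 = 6)
H(-129, 151)/N(G) - 16319/h(99) = -163/6 - 16319/25/147 = -163*⅙ - 16319*147/25 = -163/6 - 2398893/25 = -14397433/150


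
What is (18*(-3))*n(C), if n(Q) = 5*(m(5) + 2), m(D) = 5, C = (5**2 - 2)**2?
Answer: -1890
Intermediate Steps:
C = 529 (C = (25 - 2)**2 = 23**2 = 529)
n(Q) = 35 (n(Q) = 5*(5 + 2) = 5*7 = 35)
(18*(-3))*n(C) = (18*(-3))*35 = -54*35 = -1890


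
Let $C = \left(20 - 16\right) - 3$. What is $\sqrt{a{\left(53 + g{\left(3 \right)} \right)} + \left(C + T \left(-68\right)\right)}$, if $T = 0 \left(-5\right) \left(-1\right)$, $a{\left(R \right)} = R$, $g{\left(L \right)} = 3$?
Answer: $\sqrt{57} \approx 7.5498$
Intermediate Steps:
$C = 1$ ($C = \left(20 - 16\right) - 3 = 4 - 3 = 1$)
$T = 0$ ($T = 0 \left(-1\right) = 0$)
$\sqrt{a{\left(53 + g{\left(3 \right)} \right)} + \left(C + T \left(-68\right)\right)} = \sqrt{\left(53 + 3\right) + \left(1 + 0 \left(-68\right)\right)} = \sqrt{56 + \left(1 + 0\right)} = \sqrt{56 + 1} = \sqrt{57}$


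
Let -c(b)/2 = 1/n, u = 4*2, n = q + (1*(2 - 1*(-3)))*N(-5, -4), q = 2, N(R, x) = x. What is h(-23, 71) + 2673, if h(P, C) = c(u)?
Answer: 24058/9 ≈ 2673.1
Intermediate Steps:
n = -18 (n = 2 + (1*(2 - 1*(-3)))*(-4) = 2 + (1*(2 + 3))*(-4) = 2 + (1*5)*(-4) = 2 + 5*(-4) = 2 - 20 = -18)
u = 8
c(b) = ⅑ (c(b) = -2/(-18) = -2*(-1/18) = ⅑)
h(P, C) = ⅑
h(-23, 71) + 2673 = ⅑ + 2673 = 24058/9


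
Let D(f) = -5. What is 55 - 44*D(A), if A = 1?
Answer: 275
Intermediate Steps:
55 - 44*D(A) = 55 - 44*(-5) = 55 + 220 = 275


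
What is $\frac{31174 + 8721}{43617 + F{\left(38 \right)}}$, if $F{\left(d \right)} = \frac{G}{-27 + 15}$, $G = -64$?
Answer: $\frac{119685}{130867} \approx 0.91455$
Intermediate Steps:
$F{\left(d \right)} = \frac{16}{3}$ ($F{\left(d \right)} = - \frac{64}{-27 + 15} = - \frac{64}{-12} = \left(-64\right) \left(- \frac{1}{12}\right) = \frac{16}{3}$)
$\frac{31174 + 8721}{43617 + F{\left(38 \right)}} = \frac{31174 + 8721}{43617 + \frac{16}{3}} = \frac{39895}{\frac{130867}{3}} = 39895 \cdot \frac{3}{130867} = \frac{119685}{130867}$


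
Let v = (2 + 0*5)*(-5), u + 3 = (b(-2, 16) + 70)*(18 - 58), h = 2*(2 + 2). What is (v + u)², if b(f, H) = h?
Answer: 9815689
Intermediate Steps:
h = 8 (h = 2*4 = 8)
b(f, H) = 8
u = -3123 (u = -3 + (8 + 70)*(18 - 58) = -3 + 78*(-40) = -3 - 3120 = -3123)
v = -10 (v = (2 + 0)*(-5) = 2*(-5) = -10)
(v + u)² = (-10 - 3123)² = (-3133)² = 9815689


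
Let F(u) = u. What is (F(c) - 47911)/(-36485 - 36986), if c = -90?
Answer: 48001/73471 ≈ 0.65333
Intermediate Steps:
(F(c) - 47911)/(-36485 - 36986) = (-90 - 47911)/(-36485 - 36986) = -48001/(-73471) = -48001*(-1/73471) = 48001/73471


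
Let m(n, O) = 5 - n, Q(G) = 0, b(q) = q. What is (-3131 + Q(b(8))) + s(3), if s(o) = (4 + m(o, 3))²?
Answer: -3095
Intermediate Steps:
s(o) = (9 - o)² (s(o) = (4 + (5 - o))² = (9 - o)²)
(-3131 + Q(b(8))) + s(3) = (-3131 + 0) + (-9 + 3)² = -3131 + (-6)² = -3131 + 36 = -3095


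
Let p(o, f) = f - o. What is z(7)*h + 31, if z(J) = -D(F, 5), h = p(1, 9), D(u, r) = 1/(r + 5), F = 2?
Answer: 151/5 ≈ 30.200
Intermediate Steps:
D(u, r) = 1/(5 + r)
h = 8 (h = 9 - 1*1 = 9 - 1 = 8)
z(J) = -⅒ (z(J) = -1/(5 + 5) = -1/10 = -1*⅒ = -⅒)
z(7)*h + 31 = -⅒*8 + 31 = -⅘ + 31 = 151/5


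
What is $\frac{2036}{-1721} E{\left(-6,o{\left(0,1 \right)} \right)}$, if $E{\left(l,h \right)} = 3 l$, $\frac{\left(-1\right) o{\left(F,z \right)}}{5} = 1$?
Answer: $\frac{36648}{1721} \approx 21.295$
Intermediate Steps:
$o{\left(F,z \right)} = -5$ ($o{\left(F,z \right)} = \left(-5\right) 1 = -5$)
$\frac{2036}{-1721} E{\left(-6,o{\left(0,1 \right)} \right)} = \frac{2036}{-1721} \cdot 3 \left(-6\right) = 2036 \left(- \frac{1}{1721}\right) \left(-18\right) = \left(- \frac{2036}{1721}\right) \left(-18\right) = \frac{36648}{1721}$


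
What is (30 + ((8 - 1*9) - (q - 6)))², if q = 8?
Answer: 729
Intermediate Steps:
(30 + ((8 - 1*9) - (q - 6)))² = (30 + ((8 - 1*9) - (8 - 6)))² = (30 + ((8 - 9) - 1*2))² = (30 + (-1 - 2))² = (30 - 3)² = 27² = 729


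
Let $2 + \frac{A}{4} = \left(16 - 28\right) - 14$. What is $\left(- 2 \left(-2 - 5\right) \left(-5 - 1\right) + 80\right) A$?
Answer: $448$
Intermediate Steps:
$A = -112$ ($A = -8 + 4 \left(\left(16 - 28\right) - 14\right) = -8 + 4 \left(-12 - 14\right) = -8 + 4 \left(-26\right) = -8 - 104 = -112$)
$\left(- 2 \left(-2 - 5\right) \left(-5 - 1\right) + 80\right) A = \left(- 2 \left(-2 - 5\right) \left(-5 - 1\right) + 80\right) \left(-112\right) = \left(\left(-2\right) \left(-7\right) \left(-6\right) + 80\right) \left(-112\right) = \left(14 \left(-6\right) + 80\right) \left(-112\right) = \left(-84 + 80\right) \left(-112\right) = \left(-4\right) \left(-112\right) = 448$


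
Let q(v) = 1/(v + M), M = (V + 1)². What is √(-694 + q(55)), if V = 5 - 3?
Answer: 3*I*√4935/8 ≈ 26.344*I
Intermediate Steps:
V = 2
M = 9 (M = (2 + 1)² = 3² = 9)
q(v) = 1/(9 + v) (q(v) = 1/(v + 9) = 1/(9 + v))
√(-694 + q(55)) = √(-694 + 1/(9 + 55)) = √(-694 + 1/64) = √(-44415/64) = 3*I*√4935/8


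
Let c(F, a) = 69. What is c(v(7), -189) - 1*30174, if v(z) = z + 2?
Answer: -30105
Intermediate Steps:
v(z) = 2 + z
c(v(7), -189) - 1*30174 = 69 - 1*30174 = 69 - 30174 = -30105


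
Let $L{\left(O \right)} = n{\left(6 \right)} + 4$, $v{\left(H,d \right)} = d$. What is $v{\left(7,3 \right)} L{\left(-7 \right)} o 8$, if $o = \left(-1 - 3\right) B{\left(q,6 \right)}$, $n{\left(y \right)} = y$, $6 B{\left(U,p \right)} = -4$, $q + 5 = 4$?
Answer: $640$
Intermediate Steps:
$q = -1$ ($q = -5 + 4 = -1$)
$B{\left(U,p \right)} = - \frac{2}{3}$ ($B{\left(U,p \right)} = \frac{1}{6} \left(-4\right) = - \frac{2}{3}$)
$o = \frac{8}{3}$ ($o = \left(-1 - 3\right) \left(- \frac{2}{3}\right) = \left(-4\right) \left(- \frac{2}{3}\right) = \frac{8}{3} \approx 2.6667$)
$L{\left(O \right)} = 10$ ($L{\left(O \right)} = 6 + 4 = 10$)
$v{\left(7,3 \right)} L{\left(-7 \right)} o 8 = 3 \cdot 10 \cdot \frac{8}{3} \cdot 8 = 30 \cdot \frac{64}{3} = 640$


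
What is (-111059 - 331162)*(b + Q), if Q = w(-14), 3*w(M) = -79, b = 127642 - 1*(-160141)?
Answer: -127252040890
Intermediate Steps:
b = 287783 (b = 127642 + 160141 = 287783)
w(M) = -79/3 (w(M) = (⅓)*(-79) = -79/3)
Q = -79/3 ≈ -26.333
(-111059 - 331162)*(b + Q) = (-111059 - 331162)*(287783 - 79/3) = -442221*863270/3 = -127252040890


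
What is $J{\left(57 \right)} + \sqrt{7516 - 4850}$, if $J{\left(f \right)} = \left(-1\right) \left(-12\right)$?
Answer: $12 + \sqrt{2666} \approx 63.633$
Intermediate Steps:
$J{\left(f \right)} = 12$
$J{\left(57 \right)} + \sqrt{7516 - 4850} = 12 + \sqrt{7516 - 4850} = 12 + \sqrt{2666}$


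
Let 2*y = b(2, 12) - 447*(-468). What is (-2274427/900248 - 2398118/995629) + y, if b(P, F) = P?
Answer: 93749021773334361/896313015992 ≈ 1.0459e+5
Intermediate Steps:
y = 104599 (y = (2 - 447*(-468))/2 = (2 + 209196)/2 = (½)*209198 = 104599)
(-2274427/900248 - 2398118/995629) + y = (-2274427/900248 - 2398118/995629) + 104599 = -4423386412847/896313015992 + 104599 = 93749021773334361/896313015992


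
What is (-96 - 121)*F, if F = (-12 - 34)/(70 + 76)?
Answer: 4991/73 ≈ 68.370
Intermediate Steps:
F = -23/73 (F = -46/146 = -46*1/146 = -23/73 ≈ -0.31507)
(-96 - 121)*F = (-96 - 121)*(-23/73) = -217*(-23/73) = 4991/73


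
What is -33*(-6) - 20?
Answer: 178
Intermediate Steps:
-33*(-6) - 20 = 198 - 20 = 178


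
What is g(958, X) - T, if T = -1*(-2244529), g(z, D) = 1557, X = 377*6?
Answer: -2242972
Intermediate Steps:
X = 2262
T = 2244529
g(958, X) - T = 1557 - 1*2244529 = 1557 - 2244529 = -2242972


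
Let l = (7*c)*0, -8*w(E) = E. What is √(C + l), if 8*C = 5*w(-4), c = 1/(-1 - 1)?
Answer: √5/4 ≈ 0.55902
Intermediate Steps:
w(E) = -E/8
c = -½ (c = 1/(-2) = -½ ≈ -0.50000)
l = 0 (l = (7*(-½))*0 = -7/2*0 = 0)
C = 5/16 (C = (5*(-⅛*(-4)))/8 = (5*(½))/8 = (⅛)*(5/2) = 5/16 ≈ 0.31250)
√(C + l) = √(5/16 + 0) = √(5/16) = √5/4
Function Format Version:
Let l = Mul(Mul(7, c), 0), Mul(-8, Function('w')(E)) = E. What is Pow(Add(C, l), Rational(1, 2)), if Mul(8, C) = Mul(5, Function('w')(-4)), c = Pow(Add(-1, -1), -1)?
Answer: Mul(Rational(1, 4), Pow(5, Rational(1, 2))) ≈ 0.55902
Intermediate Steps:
Function('w')(E) = Mul(Rational(-1, 8), E)
c = Rational(-1, 2) (c = Pow(-2, -1) = Rational(-1, 2) ≈ -0.50000)
l = 0 (l = Mul(Mul(7, Rational(-1, 2)), 0) = Mul(Rational(-7, 2), 0) = 0)
C = Rational(5, 16) (C = Mul(Rational(1, 8), Mul(5, Mul(Rational(-1, 8), -4))) = Mul(Rational(1, 8), Mul(5, Rational(1, 2))) = Mul(Rational(1, 8), Rational(5, 2)) = Rational(5, 16) ≈ 0.31250)
Pow(Add(C, l), Rational(1, 2)) = Pow(Add(Rational(5, 16), 0), Rational(1, 2)) = Pow(Rational(5, 16), Rational(1, 2)) = Mul(Rational(1, 4), Pow(5, Rational(1, 2)))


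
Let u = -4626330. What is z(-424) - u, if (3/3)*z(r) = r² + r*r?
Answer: 4985882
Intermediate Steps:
z(r) = 2*r² (z(r) = r² + r*r = r² + r² = 2*r²)
z(-424) - u = 2*(-424)² - 1*(-4626330) = 2*179776 + 4626330 = 359552 + 4626330 = 4985882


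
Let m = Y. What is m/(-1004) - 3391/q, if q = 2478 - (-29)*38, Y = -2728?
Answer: 1590419/898580 ≈ 1.7699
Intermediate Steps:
m = -2728
q = 3580 (q = 2478 - 1*(-1102) = 2478 + 1102 = 3580)
m/(-1004) - 3391/q = -2728/(-1004) - 3391/3580 = -2728*(-1/1004) - 3391*1/3580 = 682/251 - 3391/3580 = 1590419/898580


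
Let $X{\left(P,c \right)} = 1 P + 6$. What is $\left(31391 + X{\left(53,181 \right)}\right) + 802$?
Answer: $32252$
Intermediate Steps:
$X{\left(P,c \right)} = 6 + P$ ($X{\left(P,c \right)} = P + 6 = 6 + P$)
$\left(31391 + X{\left(53,181 \right)}\right) + 802 = \left(31391 + \left(6 + 53\right)\right) + 802 = \left(31391 + 59\right) + 802 = 31450 + 802 = 32252$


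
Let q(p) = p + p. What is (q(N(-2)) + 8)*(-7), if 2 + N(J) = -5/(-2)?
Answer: -63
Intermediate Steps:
N(J) = ½ (N(J) = -2 - 5/(-2) = -2 - 5*(-½) = -2 + 5/2 = ½)
q(p) = 2*p
(q(N(-2)) + 8)*(-7) = (2*(½) + 8)*(-7) = (1 + 8)*(-7) = 9*(-7) = -63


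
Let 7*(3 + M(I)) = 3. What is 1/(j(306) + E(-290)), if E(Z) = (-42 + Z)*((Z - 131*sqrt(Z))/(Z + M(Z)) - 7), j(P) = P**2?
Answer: 2506907136/239905824323399 + 19484416*I*sqrt(290)/1199529121616995 ≈ 1.045e-5 + 2.7662e-7*I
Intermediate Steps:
M(I) = -18/7 (M(I) = -3 + (1/7)*3 = -3 + 3/7 = -18/7)
E(Z) = (-42 + Z)*(-7 + (Z - 131*sqrt(Z))/(-18/7 + Z)) (E(Z) = (-42 + Z)*((Z - 131*sqrt(Z))/(Z - 18/7) - 7) = (-42 + Z)*((Z - 131*sqrt(Z))/(-18/7 + Z) - 7) = (-42 + Z)*(-7 + (Z - 131*sqrt(Z))/(-18/7 + Z)))
1/(j(306) + E(-290)) = 1/(306**2 + 7*(-756 - (-37990)*I*sqrt(290) - 6*(-290)**2 + 270*(-290) + 5502*sqrt(-290))/(-18 + 7*(-290))) = 1/(93636 + 7*(-756 - (-37990)*I*sqrt(290) - 6*84100 - 78300 + 5502*(I*sqrt(290)))/(-18 - 2030)) = 1/(93636 + 7*(-756 + 37990*I*sqrt(290) - 504600 - 78300 + 5502*I*sqrt(290))/(-2048)) = 1/(93636 + 7*(-1/2048)*(-583656 + 43492*I*sqrt(290))) = 1/(93636 + (510699/256 - 76111*I*sqrt(290)/512)) = 1/(24481515/256 - 76111*I*sqrt(290)/512)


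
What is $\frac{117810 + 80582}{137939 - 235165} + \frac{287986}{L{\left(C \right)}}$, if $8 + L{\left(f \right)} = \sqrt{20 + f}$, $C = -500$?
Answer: $- \frac{7003304373}{1652842} - \frac{143993 i \sqrt{30}}{68} \approx -4237.1 - 11598.0 i$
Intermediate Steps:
$L{\left(f \right)} = -8 + \sqrt{20 + f}$
$\frac{117810 + 80582}{137939 - 235165} + \frac{287986}{L{\left(C \right)}} = \frac{117810 + 80582}{137939 - 235165} + \frac{287986}{-8 + \sqrt{20 - 500}} = \frac{198392}{137939 - 235165} + \frac{287986}{-8 + \sqrt{-480}} = \frac{198392}{-97226} + \frac{287986}{-8 + 4 i \sqrt{30}} = 198392 \left(- \frac{1}{97226}\right) + \frac{287986}{-8 + 4 i \sqrt{30}} = - \frac{99196}{48613} + \frac{287986}{-8 + 4 i \sqrt{30}}$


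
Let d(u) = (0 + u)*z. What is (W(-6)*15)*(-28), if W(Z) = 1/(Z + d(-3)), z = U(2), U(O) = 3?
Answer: 28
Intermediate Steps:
z = 3
d(u) = 3*u (d(u) = (0 + u)*3 = u*3 = 3*u)
W(Z) = 1/(-9 + Z) (W(Z) = 1/(Z + 3*(-3)) = 1/(Z - 9) = 1/(-9 + Z))
(W(-6)*15)*(-28) = (15/(-9 - 6))*(-28) = (15/(-15))*(-28) = -1/15*15*(-28) = -1*(-28) = 28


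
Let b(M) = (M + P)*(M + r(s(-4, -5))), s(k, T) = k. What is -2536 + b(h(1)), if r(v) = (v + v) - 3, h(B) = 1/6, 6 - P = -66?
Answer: -119441/36 ≈ -3317.8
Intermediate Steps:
P = 72 (P = 6 - 1*(-66) = 6 + 66 = 72)
h(B) = 1/6
r(v) = -3 + 2*v (r(v) = 2*v - 3 = -3 + 2*v)
b(M) = (-11 + M)*(72 + M) (b(M) = (M + 72)*(M + (-3 + 2*(-4))) = (72 + M)*(M + (-3 - 8)) = (72 + M)*(M - 11) = (72 + M)*(-11 + M) = (-11 + M)*(72 + M))
-2536 + b(h(1)) = -2536 + (-792 + (1/6)**2 + 61*(1/6)) = -2536 + (-792 + 1/36 + 61/6) = -2536 - 28145/36 = -119441/36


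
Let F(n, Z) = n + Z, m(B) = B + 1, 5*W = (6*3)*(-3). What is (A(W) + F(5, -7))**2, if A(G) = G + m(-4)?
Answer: 6241/25 ≈ 249.64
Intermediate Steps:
W = -54/5 (W = ((6*3)*(-3))/5 = (18*(-3))/5 = (1/5)*(-54) = -54/5 ≈ -10.800)
m(B) = 1 + B
F(n, Z) = Z + n
A(G) = -3 + G (A(G) = G + (1 - 4) = G - 3 = -3 + G)
(A(W) + F(5, -7))**2 = ((-3 - 54/5) + (-7 + 5))**2 = (-69/5 - 2)**2 = (-79/5)**2 = 6241/25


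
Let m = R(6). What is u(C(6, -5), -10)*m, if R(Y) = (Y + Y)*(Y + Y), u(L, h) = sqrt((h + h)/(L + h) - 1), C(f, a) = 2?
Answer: 72*sqrt(6) ≈ 176.36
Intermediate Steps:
u(L, h) = sqrt(-1 + 2*h/(L + h)) (u(L, h) = sqrt((2*h)/(L + h) - 1) = sqrt(2*h/(L + h) - 1) = sqrt(-1 + 2*h/(L + h)))
R(Y) = 4*Y**2 (R(Y) = (2*Y)*(2*Y) = 4*Y**2)
m = 144 (m = 4*6**2 = 4*36 = 144)
u(C(6, -5), -10)*m = sqrt((-10 - 1*2)/(2 - 10))*144 = sqrt((-10 - 2)/(-8))*144 = sqrt(-1/8*(-12))*144 = sqrt(3/2)*144 = (sqrt(6)/2)*144 = 72*sqrt(6)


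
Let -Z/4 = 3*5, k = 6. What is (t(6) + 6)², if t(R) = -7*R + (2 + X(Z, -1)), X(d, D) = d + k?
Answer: 7744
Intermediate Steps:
Z = -60 (Z = -12*5 = -4*15 = -60)
X(d, D) = 6 + d (X(d, D) = d + 6 = 6 + d)
t(R) = -52 - 7*R (t(R) = -7*R + (2 + (6 - 60)) = -7*R + (2 - 54) = -7*R - 52 = -52 - 7*R)
(t(6) + 6)² = ((-52 - 7*6) + 6)² = ((-52 - 42) + 6)² = (-94 + 6)² = (-88)² = 7744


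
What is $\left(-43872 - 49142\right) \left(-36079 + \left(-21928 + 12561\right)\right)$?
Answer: $4227114244$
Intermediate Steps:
$\left(-43872 - 49142\right) \left(-36079 + \left(-21928 + 12561\right)\right) = - 93014 \left(-36079 - 9367\right) = \left(-93014\right) \left(-45446\right) = 4227114244$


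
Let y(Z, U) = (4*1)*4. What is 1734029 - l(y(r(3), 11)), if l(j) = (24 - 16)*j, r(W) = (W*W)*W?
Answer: 1733901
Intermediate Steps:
r(W) = W³ (r(W) = W²*W = W³)
y(Z, U) = 16 (y(Z, U) = 4*4 = 16)
l(j) = 8*j
1734029 - l(y(r(3), 11)) = 1734029 - 8*16 = 1734029 - 1*128 = 1734029 - 128 = 1733901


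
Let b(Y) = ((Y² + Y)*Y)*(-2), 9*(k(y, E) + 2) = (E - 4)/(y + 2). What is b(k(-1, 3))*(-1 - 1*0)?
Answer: -7220/729 ≈ -9.9040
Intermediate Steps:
k(y, E) = -2 + (-4 + E)/(9*(2 + y)) (k(y, E) = -2 + ((E - 4)/(y + 2))/9 = -2 + ((-4 + E)/(2 + y))/9 = -2 + (-4 + E)/(9*(2 + y)))
b(Y) = -2*Y*(Y + Y²) (b(Y) = ((Y + Y²)*Y)*(-2) = (Y*(Y + Y²))*(-2) = -2*Y*(Y + Y²))
b(k(-1, 3))*(-1 - 1*0) = (2*((-40 + 3 - 18*(-1))/(9*(2 - 1)))²*(-1 - (-40 + 3 - 18*(-1))/(9*(2 - 1))))*(-1 - 1*0) = (2*((⅑)*(-40 + 3 + 18)/1)²*(-1 - (-40 + 3 + 18)/(9*1)))*(-1 + 0) = (2*((⅑)*1*(-19))²*(-1 - (-19)/9))*(-1) = (2*(-19/9)²*(-1 - 1*(-19/9)))*(-1) = (2*(361/81)*(-1 + 19/9))*(-1) = (2*(361/81)*(10/9))*(-1) = (7220/729)*(-1) = -7220/729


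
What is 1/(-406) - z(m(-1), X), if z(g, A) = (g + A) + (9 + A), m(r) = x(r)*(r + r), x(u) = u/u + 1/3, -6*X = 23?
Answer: 1621/1218 ≈ 1.3309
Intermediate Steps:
X = -23/6 (X = -⅙*23 = -23/6 ≈ -3.8333)
x(u) = 4/3 (x(u) = 1 + 1*(⅓) = 1 + ⅓ = 4/3)
m(r) = 8*r/3 (m(r) = 4*(r + r)/3 = 4*(2*r)/3 = 8*r/3)
z(g, A) = 9 + g + 2*A (z(g, A) = (A + g) + (9 + A) = 9 + g + 2*A)
1/(-406) - z(m(-1), X) = 1/(-406) - (9 + (8/3)*(-1) + 2*(-23/6)) = -1/406 - (9 - 8/3 - 23/3) = -1/406 - 1*(-4/3) = -1/406 + 4/3 = 1621/1218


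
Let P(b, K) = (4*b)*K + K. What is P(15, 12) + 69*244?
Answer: 17568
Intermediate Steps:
P(b, K) = K + 4*K*b (P(b, K) = 4*K*b + K = K + 4*K*b)
P(15, 12) + 69*244 = 12*(1 + 4*15) + 69*244 = 12*(1 + 60) + 16836 = 12*61 + 16836 = 732 + 16836 = 17568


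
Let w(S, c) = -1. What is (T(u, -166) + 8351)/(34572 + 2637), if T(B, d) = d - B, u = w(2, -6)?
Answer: 8186/37209 ≈ 0.22000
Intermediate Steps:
u = -1
(T(u, -166) + 8351)/(34572 + 2637) = ((-166 - 1*(-1)) + 8351)/(34572 + 2637) = ((-166 + 1) + 8351)/37209 = (-165 + 8351)*(1/37209) = 8186*(1/37209) = 8186/37209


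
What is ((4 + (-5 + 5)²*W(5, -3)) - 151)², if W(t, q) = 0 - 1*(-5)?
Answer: 21609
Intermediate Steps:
W(t, q) = 5 (W(t, q) = 0 + 5 = 5)
((4 + (-5 + 5)²*W(5, -3)) - 151)² = ((4 + (-5 + 5)²*5) - 151)² = ((4 + 0²*5) - 151)² = ((4 + 0*5) - 151)² = ((4 + 0) - 151)² = (4 - 151)² = (-147)² = 21609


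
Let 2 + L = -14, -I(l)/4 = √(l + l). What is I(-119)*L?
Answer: 64*I*√238 ≈ 987.34*I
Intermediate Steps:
I(l) = -4*√2*√l (I(l) = -4*√(l + l) = -4*√2*√l)
L = -16 (L = -2 - 14 = -16)
I(-119)*L = -4*√2*√(-119)*(-16) = -4*√2*I*√119*(-16) = -4*I*√238*(-16) = 64*I*√238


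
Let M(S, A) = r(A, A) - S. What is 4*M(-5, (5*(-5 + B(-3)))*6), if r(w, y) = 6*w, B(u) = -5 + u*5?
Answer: -17980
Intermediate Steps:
B(u) = -5 + 5*u
M(S, A) = -S + 6*A (M(S, A) = 6*A - S = -S + 6*A)
4*M(-5, (5*(-5 + B(-3)))*6) = 4*(-1*(-5) + 6*((5*(-5 + (-5 + 5*(-3))))*6)) = 4*(5 + 6*((5*(-5 + (-5 - 15)))*6)) = 4*(5 + 6*((5*(-5 - 20))*6)) = 4*(5 + 6*((5*(-25))*6)) = 4*(5 + 6*(-125*6)) = 4*(5 + 6*(-750)) = 4*(5 - 4500) = 4*(-4495) = -17980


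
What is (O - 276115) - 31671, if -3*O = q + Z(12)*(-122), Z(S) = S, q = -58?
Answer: -921836/3 ≈ -3.0728e+5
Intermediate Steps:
O = 1522/3 (O = -(-58 + 12*(-122))/3 = -(-58 - 1464)/3 = -⅓*(-1522) = 1522/3 ≈ 507.33)
(O - 276115) - 31671 = (1522/3 - 276115) - 31671 = -826823/3 - 31671 = -921836/3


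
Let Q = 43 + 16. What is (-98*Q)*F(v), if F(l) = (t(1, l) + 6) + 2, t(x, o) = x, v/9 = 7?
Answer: -52038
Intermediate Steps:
v = 63 (v = 9*7 = 63)
Q = 59
F(l) = 9 (F(l) = (1 + 6) + 2 = 7 + 2 = 9)
(-98*Q)*F(v) = -98*59*9 = -5782*9 = -52038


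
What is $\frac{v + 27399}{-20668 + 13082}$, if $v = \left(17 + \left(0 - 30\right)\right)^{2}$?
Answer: $- \frac{13784}{3793} \approx -3.6341$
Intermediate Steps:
$v = 169$ ($v = \left(17 + \left(0 - 30\right)\right)^{2} = \left(17 - 30\right)^{2} = \left(-13\right)^{2} = 169$)
$\frac{v + 27399}{-20668 + 13082} = \frac{169 + 27399}{-20668 + 13082} = \frac{27568}{-7586} = 27568 \left(- \frac{1}{7586}\right) = - \frac{13784}{3793}$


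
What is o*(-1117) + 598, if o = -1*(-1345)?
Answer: -1501767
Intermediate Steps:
o = 1345
o*(-1117) + 598 = 1345*(-1117) + 598 = -1502365 + 598 = -1501767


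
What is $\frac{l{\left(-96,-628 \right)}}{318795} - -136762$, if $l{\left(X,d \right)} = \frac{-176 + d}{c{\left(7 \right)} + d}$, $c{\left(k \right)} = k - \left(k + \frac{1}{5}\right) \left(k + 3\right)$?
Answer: $\frac{10071378653758}{73641645} \approx 1.3676 \cdot 10^{5}$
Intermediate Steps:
$c{\left(k \right)} = k - \left(3 + k\right) \left(\frac{1}{5} + k\right)$ ($c{\left(k \right)} = k - \left(k + \frac{1}{5}\right) \left(3 + k\right) = k - \left(\frac{1}{5} + k\right) \left(3 + k\right) = k - \left(3 + k\right) \left(\frac{1}{5} + k\right)$)
$l{\left(X,d \right)} = \frac{-176 + d}{-65 + d}$ ($l{\left(X,d \right)} = \frac{-176 + d}{\left(- \frac{3}{5} - 7^{2} - \frac{77}{5}\right) + d} = \frac{-176 + d}{\left(- \frac{3}{5} - 49 - \frac{77}{5}\right) + d} = \frac{-176 + d}{-65 + d}$)
$\frac{l{\left(-96,-628 \right)}}{318795} - -136762 = \frac{\frac{1}{-65 - 628} \left(-176 - 628\right)}{318795} - -136762 = \frac{1}{-693} \left(-804\right) \frac{1}{318795} + 136762 = \left(- \frac{1}{693}\right) \left(-804\right) \frac{1}{318795} + 136762 = \frac{268}{231} \cdot \frac{1}{318795} + 136762 = \frac{268}{73641645} + 136762 = \frac{10071378653758}{73641645}$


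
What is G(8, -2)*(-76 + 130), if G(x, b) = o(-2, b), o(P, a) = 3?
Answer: 162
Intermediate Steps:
G(x, b) = 3
G(8, -2)*(-76 + 130) = 3*(-76 + 130) = 3*54 = 162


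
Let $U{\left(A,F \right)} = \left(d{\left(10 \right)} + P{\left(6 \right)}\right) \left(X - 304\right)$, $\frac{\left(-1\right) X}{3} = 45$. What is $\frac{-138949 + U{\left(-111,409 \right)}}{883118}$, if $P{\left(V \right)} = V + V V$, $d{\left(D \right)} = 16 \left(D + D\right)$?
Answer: $- \frac{297867}{883118} \approx -0.33729$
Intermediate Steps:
$X = -135$ ($X = \left(-3\right) 45 = -135$)
$d{\left(D \right)} = 32 D$ ($d{\left(D \right)} = 16 \cdot 2 D = 32 D$)
$P{\left(V \right)} = V + V^{2}$
$U{\left(A,F \right)} = -158918$ ($U{\left(A,F \right)} = \left(32 \cdot 10 + 6 \left(1 + 6\right)\right) \left(-135 - 304\right) = \left(320 + 6 \cdot 7\right) \left(-439\right) = \left(320 + 42\right) \left(-439\right) = 362 \left(-439\right) = -158918$)
$\frac{-138949 + U{\left(-111,409 \right)}}{883118} = \frac{-138949 - 158918}{883118} = \left(-297867\right) \frac{1}{883118} = - \frac{297867}{883118}$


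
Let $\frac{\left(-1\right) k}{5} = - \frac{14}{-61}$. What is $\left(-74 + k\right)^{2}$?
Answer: $\frac{21013056}{3721} \approx 5647.2$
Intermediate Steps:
$k = - \frac{70}{61}$ ($k = - 5 \left(- \frac{14}{-61}\right) = - 5 \left(\left(-14\right) \left(- \frac{1}{61}\right)\right) = \left(-5\right) \frac{14}{61} = - \frac{70}{61} \approx -1.1475$)
$\left(-74 + k\right)^{2} = \left(-74 - \frac{70}{61}\right)^{2} = \left(- \frac{4584}{61}\right)^{2} = \frac{21013056}{3721}$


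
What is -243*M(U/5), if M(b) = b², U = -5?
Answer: -243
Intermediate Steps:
-243*M(U/5) = -243*1² = -243*(-5*⅕)² = -243*(-1)² = -243*1 = -243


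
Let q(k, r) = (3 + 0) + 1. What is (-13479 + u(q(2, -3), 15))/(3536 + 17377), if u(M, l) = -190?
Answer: -13669/20913 ≈ -0.65361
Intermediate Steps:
q(k, r) = 4 (q(k, r) = 3 + 1 = 4)
(-13479 + u(q(2, -3), 15))/(3536 + 17377) = (-13479 - 190)/(3536 + 17377) = -13669/20913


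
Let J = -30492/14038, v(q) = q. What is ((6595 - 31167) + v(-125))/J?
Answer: 173348243/15246 ≈ 11370.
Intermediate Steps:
J = -15246/7019 (J = -30492*1/14038 = -15246/7019 ≈ -2.1721)
((6595 - 31167) + v(-125))/J = ((6595 - 31167) - 125)/(-15246/7019) = (-24572 - 125)*(-7019/15246) = -24697*(-7019/15246) = 173348243/15246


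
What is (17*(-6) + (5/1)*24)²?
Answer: 324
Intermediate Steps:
(17*(-6) + (5/1)*24)² = (-102 + (5*1)*24)² = (-102 + 5*24)² = (-102 + 120)² = 18² = 324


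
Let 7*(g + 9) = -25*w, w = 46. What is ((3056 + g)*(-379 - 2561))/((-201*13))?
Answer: 2825060/871 ≈ 3243.5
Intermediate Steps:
g = -1213/7 (g = -9 + (-25*46)/7 = -9 + (⅐)*(-1150) = -9 - 1150/7 = -1213/7 ≈ -173.29)
((3056 + g)*(-379 - 2561))/((-201*13)) = ((3056 - 1213/7)*(-379 - 2561))/((-201*13)) = ((20179/7)*(-2940))/(-2613) = -8475180*(-1/2613) = 2825060/871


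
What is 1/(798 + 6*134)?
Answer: 1/1602 ≈ 0.00062422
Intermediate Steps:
1/(798 + 6*134) = 1/(798 + 804) = 1/1602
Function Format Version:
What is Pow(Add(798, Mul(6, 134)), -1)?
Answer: Rational(1, 1602) ≈ 0.00062422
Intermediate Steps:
Pow(Add(798, Mul(6, 134)), -1) = Pow(Add(798, 804), -1) = Pow(1602, -1) = Rational(1, 1602)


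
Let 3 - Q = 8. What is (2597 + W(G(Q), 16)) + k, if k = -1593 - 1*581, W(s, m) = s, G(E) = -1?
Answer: 422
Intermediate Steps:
Q = -5 (Q = 3 - 1*8 = 3 - 8 = -5)
k = -2174 (k = -1593 - 581 = -2174)
(2597 + W(G(Q), 16)) + k = (2597 - 1) - 2174 = 2596 - 2174 = 422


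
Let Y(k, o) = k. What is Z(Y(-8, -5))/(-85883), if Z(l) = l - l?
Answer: 0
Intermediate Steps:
Z(l) = 0
Z(Y(-8, -5))/(-85883) = 0/(-85883) = 0*(-1/85883) = 0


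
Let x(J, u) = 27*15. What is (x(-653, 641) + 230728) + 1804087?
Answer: 2035220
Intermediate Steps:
x(J, u) = 405
(x(-653, 641) + 230728) + 1804087 = (405 + 230728) + 1804087 = 231133 + 1804087 = 2035220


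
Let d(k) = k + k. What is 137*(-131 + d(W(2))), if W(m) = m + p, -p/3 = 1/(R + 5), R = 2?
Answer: -122615/7 ≈ -17516.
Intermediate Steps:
p = -3/7 (p = -3/(2 + 5) = -3/7 ≈ -0.42857)
W(m) = -3/7 + m (W(m) = m - 3/7 = -3/7 + m)
d(k) = 2*k
137*(-131 + d(W(2))) = 137*(-131 + 2*(-3/7 + 2)) = 137*(-131 + 2*(11/7)) = 137*(-131 + 22/7) = 137*(-895/7) = -122615/7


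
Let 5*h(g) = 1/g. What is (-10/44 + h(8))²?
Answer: 7921/193600 ≈ 0.040914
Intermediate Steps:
h(g) = 1/(5*g)
(-10/44 + h(8))² = (-10/44 + (⅕)/8)² = (-10*1/44 + (⅕)*(⅛))² = (-5/22 + 1/40)² = (-89/440)² = 7921/193600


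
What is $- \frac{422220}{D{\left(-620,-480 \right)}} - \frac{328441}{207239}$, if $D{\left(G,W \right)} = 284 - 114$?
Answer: $- \frac{8755628555}{3523063} \approx -2485.2$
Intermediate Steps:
$D{\left(G,W \right)} = 170$ ($D{\left(G,W \right)} = 284 - 114 = 170$)
$- \frac{422220}{D{\left(-620,-480 \right)}} - \frac{328441}{207239} = - \frac{422220}{170} - \frac{328441}{207239} = \left(-422220\right) \frac{1}{170} - \frac{328441}{207239} = - \frac{42222}{17} - \frac{328441}{207239} = - \frac{8755628555}{3523063}$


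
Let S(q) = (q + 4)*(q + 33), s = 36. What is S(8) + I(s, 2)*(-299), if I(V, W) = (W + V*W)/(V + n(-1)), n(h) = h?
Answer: -4906/35 ≈ -140.17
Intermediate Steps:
I(V, W) = (W + V*W)/(-1 + V) (I(V, W) = (W + V*W)/(V - 1) = (W + V*W)/(-1 + V))
S(q) = (4 + q)*(33 + q)
S(8) + I(s, 2)*(-299) = (132 + 8² + 37*8) + (2*(1 + 36)/(-1 + 36))*(-299) = (132 + 64 + 296) + (2*37/35)*(-299) = 492 + (2*(1/35)*37)*(-299) = 492 + (74/35)*(-299) = 492 - 22126/35 = -4906/35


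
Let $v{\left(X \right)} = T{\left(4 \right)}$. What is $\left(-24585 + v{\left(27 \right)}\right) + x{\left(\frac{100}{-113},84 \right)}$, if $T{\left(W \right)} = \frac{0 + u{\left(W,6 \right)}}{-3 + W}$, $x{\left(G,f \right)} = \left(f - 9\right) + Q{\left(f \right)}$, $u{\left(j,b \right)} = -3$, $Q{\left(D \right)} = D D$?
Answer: $-17457$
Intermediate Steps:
$Q{\left(D \right)} = D^{2}$
$x{\left(G,f \right)} = -9 + f + f^{2}$ ($x{\left(G,f \right)} = \left(f - 9\right) + f^{2} = \left(-9 + f\right) + f^{2} = -9 + f + f^{2}$)
$T{\left(W \right)} = - \frac{3}{-3 + W}$ ($T{\left(W \right)} = \frac{0 - 3}{-3 + W} = - \frac{3}{-3 + W}$)
$v{\left(X \right)} = -3$ ($v{\left(X \right)} = - \frac{3}{-3 + 4} = - \frac{3}{1} = \left(-3\right) 1 = -3$)
$\left(-24585 + v{\left(27 \right)}\right) + x{\left(\frac{100}{-113},84 \right)} = \left(-24585 - 3\right) + \left(-9 + 84 + 84^{2}\right) = -24588 + \left(-9 + 84 + 7056\right) = -24588 + 7131 = -17457$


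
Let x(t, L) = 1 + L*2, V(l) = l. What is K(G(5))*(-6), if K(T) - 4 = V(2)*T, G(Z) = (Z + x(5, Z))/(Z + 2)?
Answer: -360/7 ≈ -51.429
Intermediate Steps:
x(t, L) = 1 + 2*L
G(Z) = (1 + 3*Z)/(2 + Z) (G(Z) = (Z + (1 + 2*Z))/(Z + 2) = (1 + 3*Z)/(2 + Z))
K(T) = 4 + 2*T
K(G(5))*(-6) = (4 + 2*((1 + 3*5)/(2 + 5)))*(-6) = (4 + 2*((1 + 15)/7))*(-6) = (4 + 2*((⅐)*16))*(-6) = (4 + 2*(16/7))*(-6) = (4 + 32/7)*(-6) = (60/7)*(-6) = -360/7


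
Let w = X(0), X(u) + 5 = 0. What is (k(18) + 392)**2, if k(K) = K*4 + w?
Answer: 210681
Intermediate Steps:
X(u) = -5 (X(u) = -5 + 0 = -5)
w = -5
k(K) = -5 + 4*K (k(K) = K*4 - 5 = 4*K - 5 = -5 + 4*K)
(k(18) + 392)**2 = ((-5 + 4*18) + 392)**2 = ((-5 + 72) + 392)**2 = (67 + 392)**2 = 459**2 = 210681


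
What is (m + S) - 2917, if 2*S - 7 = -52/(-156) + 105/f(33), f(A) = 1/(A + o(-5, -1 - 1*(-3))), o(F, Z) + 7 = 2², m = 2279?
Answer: 2822/3 ≈ 940.67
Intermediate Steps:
o(F, Z) = -3 (o(F, Z) = -7 + 2² = -7 + 4 = -3)
f(A) = 1/(-3 + A) (f(A) = 1/(A - 3) = 1/(-3 + A))
S = 4736/3 (S = 7/2 + (-52/(-156) + 105/(1/(-3 + 33)))/2 = 7/2 + (-52*(-1/156) + 105/(1/30))/2 = 7/2 + (⅓ + 105/(1/30))/2 = 7/2 + (⅓ + 105*30)/2 = 7/2 + (⅓ + 3150)/2 = 7/2 + (½)*(9451/3) = 7/2 + 9451/6 = 4736/3 ≈ 1578.7)
(m + S) - 2917 = (2279 + 4736/3) - 2917 = 11573/3 - 2917 = 2822/3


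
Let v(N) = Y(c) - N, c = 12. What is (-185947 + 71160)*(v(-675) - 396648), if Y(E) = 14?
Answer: 45450945733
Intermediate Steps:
v(N) = 14 - N
(-185947 + 71160)*(v(-675) - 396648) = (-185947 + 71160)*((14 - 1*(-675)) - 396648) = -114787*((14 + 675) - 396648) = -114787*(689 - 396648) = -114787*(-395959) = 45450945733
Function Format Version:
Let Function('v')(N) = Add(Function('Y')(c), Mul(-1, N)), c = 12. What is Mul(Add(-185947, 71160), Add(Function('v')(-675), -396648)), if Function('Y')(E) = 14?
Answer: 45450945733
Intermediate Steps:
Function('v')(N) = Add(14, Mul(-1, N))
Mul(Add(-185947, 71160), Add(Function('v')(-675), -396648)) = Mul(Add(-185947, 71160), Add(Add(14, Mul(-1, -675)), -396648)) = Mul(-114787, Add(Add(14, 675), -396648)) = Mul(-114787, Add(689, -396648)) = Mul(-114787, -395959) = 45450945733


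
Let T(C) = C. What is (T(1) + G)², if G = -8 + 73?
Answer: 4356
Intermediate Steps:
G = 65
(T(1) + G)² = (1 + 65)² = 66² = 4356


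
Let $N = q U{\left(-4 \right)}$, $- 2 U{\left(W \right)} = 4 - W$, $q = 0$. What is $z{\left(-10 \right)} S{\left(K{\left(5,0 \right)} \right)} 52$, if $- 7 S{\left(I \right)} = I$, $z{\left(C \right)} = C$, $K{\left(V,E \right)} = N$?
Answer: $0$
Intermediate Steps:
$U{\left(W \right)} = -2 + \frac{W}{2}$ ($U{\left(W \right)} = - \frac{4 - W}{2} = -2 + \frac{W}{2}$)
$N = 0$ ($N = 0 \left(-2 + \frac{1}{2} \left(-4\right)\right) = 0 \left(-2 - 2\right) = 0 \left(-4\right) = 0$)
$K{\left(V,E \right)} = 0$
$S{\left(I \right)} = - \frac{I}{7}$
$z{\left(-10 \right)} S{\left(K{\left(5,0 \right)} \right)} 52 = - 10 \left(\left(- \frac{1}{7}\right) 0\right) 52 = \left(-10\right) 0 \cdot 52 = 0 \cdot 52 = 0$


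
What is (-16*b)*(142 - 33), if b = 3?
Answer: -5232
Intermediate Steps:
(-16*b)*(142 - 33) = (-16*3)*(142 - 33) = -48*109 = -5232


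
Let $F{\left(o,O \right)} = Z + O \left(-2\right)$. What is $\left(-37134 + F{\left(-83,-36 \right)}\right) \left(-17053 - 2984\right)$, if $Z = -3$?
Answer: $742671405$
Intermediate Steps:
$F{\left(o,O \right)} = -3 - 2 O$ ($F{\left(o,O \right)} = -3 + O \left(-2\right) = -3 - 2 O$)
$\left(-37134 + F{\left(-83,-36 \right)}\right) \left(-17053 - 2984\right) = \left(-37134 - -69\right) \left(-17053 - 2984\right) = \left(-37134 + \left(-3 + 72\right)\right) \left(-17053 - 2984\right) = \left(-37134 + 69\right) \left(-20037\right) = \left(-37065\right) \left(-20037\right) = 742671405$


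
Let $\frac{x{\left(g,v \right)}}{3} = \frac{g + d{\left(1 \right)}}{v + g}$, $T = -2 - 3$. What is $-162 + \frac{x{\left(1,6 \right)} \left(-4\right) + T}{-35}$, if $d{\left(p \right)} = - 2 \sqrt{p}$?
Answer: $- \frac{39667}{245} \approx -161.91$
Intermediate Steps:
$T = -5$
$x{\left(g,v \right)} = \frac{3 \left(-2 + g\right)}{g + v}$ ($x{\left(g,v \right)} = 3 \frac{g - 2 \sqrt{1}}{v + g} = 3 \frac{g - 2}{g + v} = 3 \frac{-2 + g}{g + v} = \frac{3 \left(-2 + g\right)}{g + v}$)
$-162 + \frac{x{\left(1,6 \right)} \left(-4\right) + T}{-35} = -162 + \frac{\frac{3 \left(-2 + 1\right)}{1 + 6} \left(-4\right) - 5}{-35} = -162 - \frac{3 \cdot \frac{1}{7} \left(-1\right) \left(-4\right) - 5}{35} = -162 - \frac{\left(- \frac{3}{7}\right) \left(-4\right) - 5}{35} = -162 - \frac{\frac{12}{7} - 5}{35} = -162 - - \frac{23}{245} = -162 + \frac{23}{245} = - \frac{39667}{245}$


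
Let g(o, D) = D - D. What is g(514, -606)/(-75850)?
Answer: 0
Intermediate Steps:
g(o, D) = 0
g(514, -606)/(-75850) = 0/(-75850) = 0*(-1/75850) = 0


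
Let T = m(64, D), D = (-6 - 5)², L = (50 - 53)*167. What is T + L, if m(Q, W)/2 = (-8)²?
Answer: -373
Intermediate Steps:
L = -501 (L = -3*167 = -501)
D = 121 (D = (-11)² = 121)
m(Q, W) = 128 (m(Q, W) = 2*(-8)² = 2*64 = 128)
T = 128
T + L = 128 - 501 = -373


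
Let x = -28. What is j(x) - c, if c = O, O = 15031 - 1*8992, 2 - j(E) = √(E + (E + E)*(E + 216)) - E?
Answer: -6065 - 2*I*√2639 ≈ -6065.0 - 102.74*I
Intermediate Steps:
j(E) = 2 + E - √(E + 2*E*(216 + E)) (j(E) = 2 - (√(E + (E + E)*(E + 216)) - E) = 2 - (√(E + (2*E)*(216 + E)) - E) = 2 - (√(E + 2*E*(216 + E)) - E) = 2 + (E - √(E + 2*E*(216 + E))) = 2 + E - √(E + 2*E*(216 + E)))
O = 6039 (O = 15031 - 8992 = 6039)
c = 6039
j(x) - c = (2 - 28 - √(-28*(433 + 2*(-28)))) - 1*6039 = (2 - 28 - √(-28*(433 - 56))) - 6039 = (2 - 28 - √(-28*377)) - 6039 = (2 - 28 - √(-10556)) - 6039 = (2 - 28 - 2*I*√2639) - 6039 = (-26 - 2*I*√2639) - 6039 = -6065 - 2*I*√2639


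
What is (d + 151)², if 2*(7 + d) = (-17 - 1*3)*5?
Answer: 8836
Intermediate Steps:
d = -57 (d = -7 + ((-17 - 1*3)*5)/2 = -7 + ((-17 - 3)*5)/2 = -7 + (-20*5)/2 = -7 + (½)*(-100) = -7 - 50 = -57)
(d + 151)² = (-57 + 151)² = 94² = 8836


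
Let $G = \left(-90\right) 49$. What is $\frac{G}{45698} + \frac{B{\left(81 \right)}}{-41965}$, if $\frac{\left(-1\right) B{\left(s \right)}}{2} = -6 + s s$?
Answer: $\frac{41403513}{191771657} \approx 0.2159$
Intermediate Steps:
$B{\left(s \right)} = 12 - 2 s^{2}$ ($B{\left(s \right)} = - 2 \left(-6 + s s\right) = - 2 \left(-6 + s^{2}\right) = 12 - 2 s^{2}$)
$G = -4410$
$\frac{G}{45698} + \frac{B{\left(81 \right)}}{-41965} = - \frac{4410}{45698} + \frac{12 - 2 \cdot 81^{2}}{-41965} = \left(-4410\right) \frac{1}{45698} + \left(12 - 13122\right) \left(- \frac{1}{41965}\right) = - \frac{2205}{22849} + \left(12 - 13122\right) \left(- \frac{1}{41965}\right) = - \frac{2205}{22849} - - \frac{2622}{8393} = - \frac{2205}{22849} + \frac{2622}{8393} = \frac{41403513}{191771657}$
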